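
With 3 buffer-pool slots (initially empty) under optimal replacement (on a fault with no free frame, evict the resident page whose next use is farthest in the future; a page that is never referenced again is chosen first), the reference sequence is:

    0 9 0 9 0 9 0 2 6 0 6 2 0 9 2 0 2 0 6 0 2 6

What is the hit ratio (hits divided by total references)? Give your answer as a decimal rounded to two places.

0.73

0 -> miss, frames (0)
9 -> miss, frames (0 9)
0 -> hit
9 -> hit
0 -> hit
9 -> hit
0 -> hit
2 -> miss, frames (0 9 2)
6 -> miss, evict 9, frames (0 2 6)
0 -> hit
6 -> hit
2 -> hit
0 -> hit
9 -> miss, evict 6, frames (0 2 9)
2 -> hit
0 -> hit
2 -> hit
0 -> hit
6 -> miss, evict 9, frames (0 2 6)
0 -> hit
2 -> hit
6 -> hit
Hits: 16 of 22 references → 16/22 = 0.7273.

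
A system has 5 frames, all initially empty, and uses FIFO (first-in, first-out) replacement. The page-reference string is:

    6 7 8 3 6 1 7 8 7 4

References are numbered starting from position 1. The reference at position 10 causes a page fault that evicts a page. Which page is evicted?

6

pos 1: 6 -> fault, frames {6}
pos 2: 7 -> fault, frames {6,7}
pos 3: 8 -> fault, frames {6,7,8}
pos 4: 3 -> fault, frames {6,7,8,3}
pos 5: 6 -> hit
pos 6: 1 -> fault, frames {6,7,8,3,1}
pos 7: 7 -> hit
pos 8: 8 -> hit
pos 9: 7 -> hit
pos 10: 4 -> fault, evict 6, frames {7,8,3,1,4}
At position 10, page 6 is evicted.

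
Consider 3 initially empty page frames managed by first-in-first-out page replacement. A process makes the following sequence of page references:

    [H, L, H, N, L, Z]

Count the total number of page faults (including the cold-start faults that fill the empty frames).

4

H: miss, frames {H}
L: miss, frames {H,L}
H: hit
N: miss, frames {H,L,N}
L: hit
Z: miss, evict H, frames {L,N,Z}
Page faults: 4.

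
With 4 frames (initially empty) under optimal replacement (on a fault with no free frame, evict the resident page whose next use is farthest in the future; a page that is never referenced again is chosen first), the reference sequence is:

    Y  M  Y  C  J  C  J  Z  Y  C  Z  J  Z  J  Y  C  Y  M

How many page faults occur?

6

Y: miss, frames (Y)
M: miss, frames (Y M)
Y: hit
C: miss, frames (Y M C)
J: miss, frames (Y M C J)
C: hit
J: hit
Z: miss, evict M, frames (Y C J Z)
Y: hit
C: hit
Z: hit
J: hit
Z: hit
J: hit
Y: hit
C: hit
Y: hit
M: miss, evict Z, frames (Y C J M)
Page faults: 6.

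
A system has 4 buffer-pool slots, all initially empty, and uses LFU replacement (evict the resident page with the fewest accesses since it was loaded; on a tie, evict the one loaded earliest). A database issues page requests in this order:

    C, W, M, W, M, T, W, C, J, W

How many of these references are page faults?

5

C -> miss, frames (C)
W -> miss, frames (C W)
M -> miss, frames (C W M)
W -> hit
M -> hit
T -> miss, frames (C W M T)
W -> hit
C -> hit
J -> miss, evict T, frames (C W M J)
W -> hit
Page faults: 5.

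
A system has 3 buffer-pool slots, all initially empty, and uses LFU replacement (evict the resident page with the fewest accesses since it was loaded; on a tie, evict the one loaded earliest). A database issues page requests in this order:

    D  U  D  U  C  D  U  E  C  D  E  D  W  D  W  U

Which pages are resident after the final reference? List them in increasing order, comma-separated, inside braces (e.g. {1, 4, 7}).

{D, U, W}

D → fault, frames [D]
U → fault, frames [D, U]
D → hit
U → hit
C → fault, frames [D, U, C]
D → hit
U → hit
E → fault, evict C, frames [D, U, E]
C → fault, evict E, frames [D, U, C]
D → hit
E → fault, evict C, frames [D, U, E]
D → hit
W → fault, evict E, frames [D, U, W]
D → hit
W → hit
U → hit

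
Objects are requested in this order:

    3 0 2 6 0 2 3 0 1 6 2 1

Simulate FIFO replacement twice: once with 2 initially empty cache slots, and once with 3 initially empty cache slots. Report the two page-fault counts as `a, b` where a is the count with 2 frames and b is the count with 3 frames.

2 frames: F F F F F F F F F F F F → 12 faults.
3 frames: F F F F . . F F F F F . → 9 faults.
9 < 12: adding a frame reduced faults, as is typical.

12, 9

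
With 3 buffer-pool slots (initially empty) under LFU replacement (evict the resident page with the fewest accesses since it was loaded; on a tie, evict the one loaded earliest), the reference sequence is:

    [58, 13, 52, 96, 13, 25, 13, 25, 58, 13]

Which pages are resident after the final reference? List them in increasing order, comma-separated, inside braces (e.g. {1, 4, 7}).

58: fault, frames [58]
13: fault, frames [58, 13]
52: fault, frames [58, 13, 52]
96: fault, evict 58, frames [13, 52, 96]
13: hit
25: fault, evict 52, frames [13, 96, 25]
13: hit
25: hit
58: fault, evict 96, frames [13, 25, 58]
13: hit

{13, 25, 58}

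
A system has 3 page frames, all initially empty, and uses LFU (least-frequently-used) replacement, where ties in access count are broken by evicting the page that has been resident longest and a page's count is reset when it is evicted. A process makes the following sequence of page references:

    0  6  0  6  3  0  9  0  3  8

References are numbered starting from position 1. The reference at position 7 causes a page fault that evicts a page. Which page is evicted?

pos 1: 0 → miss, frames (0)
pos 2: 6 → miss, frames (0 6)
pos 3: 0 → hit
pos 4: 6 → hit
pos 5: 3 → miss, frames (0 6 3)
pos 6: 0 → hit
pos 7: 9 → miss, evict 3, frames (0 6 9)
At position 7, page 3 is evicted.

3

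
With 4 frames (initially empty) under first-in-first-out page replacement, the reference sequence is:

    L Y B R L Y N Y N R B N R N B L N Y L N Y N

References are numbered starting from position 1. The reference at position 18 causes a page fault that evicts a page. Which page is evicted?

pos 1: L -> miss, frames {L}
pos 2: Y -> miss, frames {L,Y}
pos 3: B -> miss, frames {L,Y,B}
pos 4: R -> miss, frames {L,Y,B,R}
pos 5: L -> hit
pos 6: Y -> hit
pos 7: N -> miss, evict L, frames {Y,B,R,N}
pos 8: Y -> hit
pos 9: N -> hit
pos 10: R -> hit
pos 11: B -> hit
pos 12: N -> hit
pos 13: R -> hit
pos 14: N -> hit
pos 15: B -> hit
pos 16: L -> miss, evict Y, frames {B,R,N,L}
pos 17: N -> hit
pos 18: Y -> miss, evict B, frames {R,N,L,Y}
At position 18, page B is evicted.

B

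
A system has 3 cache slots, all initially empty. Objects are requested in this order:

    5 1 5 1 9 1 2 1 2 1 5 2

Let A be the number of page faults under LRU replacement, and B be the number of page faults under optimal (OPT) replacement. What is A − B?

Under LRU: F F . . F . F . . . F . → 5 faults.
Under OPT: F F . . F . F . . . . . → 4 faults.
A − B = 5 − 4 = 1.

1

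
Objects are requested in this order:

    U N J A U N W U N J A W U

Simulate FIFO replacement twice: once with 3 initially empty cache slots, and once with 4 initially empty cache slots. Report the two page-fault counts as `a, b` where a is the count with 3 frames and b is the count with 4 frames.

10, 11

3 frames: F F F F F F F . . F F . F → 10 faults.
4 frames: F F F F . . F F F F F F F → 11 faults.
11 > 10: adding a frame increased faults — Belady's anomaly.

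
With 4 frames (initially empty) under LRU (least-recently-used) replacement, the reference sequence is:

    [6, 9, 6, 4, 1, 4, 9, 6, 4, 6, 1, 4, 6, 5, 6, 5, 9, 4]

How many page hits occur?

6 -> miss, frames (6)
9 -> miss, frames (6 9)
6 -> hit
4 -> miss, frames (9 6 4)
1 -> miss, frames (9 6 4 1)
4 -> hit
9 -> hit
6 -> hit
4 -> hit
6 -> hit
1 -> hit
4 -> hit
6 -> hit
5 -> miss, evict 9, frames (1 4 6 5)
6 -> hit
5 -> hit
9 -> miss, evict 1, frames (4 6 5 9)
4 -> hit
Hits: 12.

12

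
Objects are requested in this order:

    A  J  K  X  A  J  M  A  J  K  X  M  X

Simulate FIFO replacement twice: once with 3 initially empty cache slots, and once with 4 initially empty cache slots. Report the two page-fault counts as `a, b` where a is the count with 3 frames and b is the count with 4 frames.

3 frames: F F F F F F F . . F F . . → 9 faults.
4 frames: F F F F . . F F F F F F . → 10 faults.
10 > 9: adding a frame increased faults — Belady's anomaly.

9, 10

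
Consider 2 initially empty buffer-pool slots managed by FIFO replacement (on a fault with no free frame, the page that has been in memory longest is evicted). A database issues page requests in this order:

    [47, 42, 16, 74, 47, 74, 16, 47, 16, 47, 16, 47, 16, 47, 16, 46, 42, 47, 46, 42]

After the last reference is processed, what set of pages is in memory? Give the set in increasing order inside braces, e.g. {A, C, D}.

47 -> miss, frames (47)
42 -> miss, frames (47 42)
16 -> miss, evict 47, frames (42 16)
74 -> miss, evict 42, frames (16 74)
47 -> miss, evict 16, frames (74 47)
74 -> hit
16 -> miss, evict 74, frames (47 16)
47 -> hit
16 -> hit
47 -> hit
16 -> hit
47 -> hit
16 -> hit
47 -> hit
16 -> hit
46 -> miss, evict 47, frames (16 46)
42 -> miss, evict 16, frames (46 42)
47 -> miss, evict 46, frames (42 47)
46 -> miss, evict 42, frames (47 46)
42 -> miss, evict 47, frames (46 42)

{42, 46}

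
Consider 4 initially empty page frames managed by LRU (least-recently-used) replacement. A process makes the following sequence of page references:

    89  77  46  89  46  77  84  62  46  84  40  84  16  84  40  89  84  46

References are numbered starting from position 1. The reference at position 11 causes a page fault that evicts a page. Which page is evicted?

77

pos 1: 89: fault, frames {89}
pos 2: 77: fault, frames {89,77}
pos 3: 46: fault, frames {89,77,46}
pos 4: 89: hit
pos 5: 46: hit
pos 6: 77: hit
pos 7: 84: fault, frames {89,46,77,84}
pos 8: 62: fault, evict 89, frames {46,77,84,62}
pos 9: 46: hit
pos 10: 84: hit
pos 11: 40: fault, evict 77, frames {62,46,84,40}
At position 11, page 77 is evicted.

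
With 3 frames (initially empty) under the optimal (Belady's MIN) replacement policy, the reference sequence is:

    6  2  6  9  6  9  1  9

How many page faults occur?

6: miss, frames (6)
2: miss, frames (6 2)
6: hit
9: miss, frames (6 2 9)
6: hit
9: hit
1: miss, evict 2, frames (6 9 1)
9: hit
Page faults: 4.

4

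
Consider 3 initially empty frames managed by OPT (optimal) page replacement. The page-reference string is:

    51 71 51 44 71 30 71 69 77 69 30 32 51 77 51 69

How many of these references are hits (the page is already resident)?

51: fault, frames (51)
71: fault, frames (51 71)
51: hit
44: fault, frames (51 71 44)
71: hit
30: fault, evict 44, frames (51 71 30)
71: hit
69: fault, evict 71, frames (51 30 69)
77: fault, evict 51, frames (30 69 77)
69: hit
30: hit
32: fault, evict 30, frames (69 77 32)
51: fault, evict 32, frames (69 77 51)
77: hit
51: hit
69: hit
Hits: 8.

8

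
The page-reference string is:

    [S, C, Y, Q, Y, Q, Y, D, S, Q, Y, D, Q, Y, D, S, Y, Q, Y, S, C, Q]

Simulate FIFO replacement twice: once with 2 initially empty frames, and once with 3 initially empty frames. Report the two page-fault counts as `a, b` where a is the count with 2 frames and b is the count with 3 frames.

2 frames: F F F F . . . F F F F F F F F F F F . F F F → 18 faults.
3 frames: F F F F . . . F F . F . F . F F F F . . F . → 13 faults.
13 < 18: adding a frame reduced faults, as is typical.

18, 13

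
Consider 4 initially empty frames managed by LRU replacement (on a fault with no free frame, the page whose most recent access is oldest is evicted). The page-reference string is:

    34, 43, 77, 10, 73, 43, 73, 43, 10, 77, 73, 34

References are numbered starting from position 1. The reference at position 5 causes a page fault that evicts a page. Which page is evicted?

34

pos 1: 34 -> fault, frames {34}
pos 2: 43 -> fault, frames {34,43}
pos 3: 77 -> fault, frames {34,43,77}
pos 4: 10 -> fault, frames {34,43,77,10}
pos 5: 73 -> fault, evict 34, frames {43,77,10,73}
At position 5, page 34 is evicted.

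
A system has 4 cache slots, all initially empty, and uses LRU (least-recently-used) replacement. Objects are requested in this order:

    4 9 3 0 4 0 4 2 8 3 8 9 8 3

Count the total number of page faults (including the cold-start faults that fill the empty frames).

4 -> fault, frames (4)
9 -> fault, frames (4 9)
3 -> fault, frames (4 9 3)
0 -> fault, frames (4 9 3 0)
4 -> hit
0 -> hit
4 -> hit
2 -> fault, evict 9, frames (3 0 4 2)
8 -> fault, evict 3, frames (0 4 2 8)
3 -> fault, evict 0, frames (4 2 8 3)
8 -> hit
9 -> fault, evict 4, frames (2 3 8 9)
8 -> hit
3 -> hit
Page faults: 8.

8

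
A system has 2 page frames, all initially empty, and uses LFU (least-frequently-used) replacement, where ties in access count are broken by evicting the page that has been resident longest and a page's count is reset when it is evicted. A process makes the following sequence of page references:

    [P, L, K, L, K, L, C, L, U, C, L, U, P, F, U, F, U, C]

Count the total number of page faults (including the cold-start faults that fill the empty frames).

13

P: fault, frames {P}
L: fault, frames {P,L}
K: fault, evict P, frames {L,K}
L: hit
K: hit
L: hit
C: fault, evict K, frames {L,C}
L: hit
U: fault, evict C, frames {L,U}
C: fault, evict U, frames {L,C}
L: hit
U: fault, evict C, frames {L,U}
P: fault, evict U, frames {L,P}
F: fault, evict P, frames {L,F}
U: fault, evict F, frames {L,U}
F: fault, evict U, frames {L,F}
U: fault, evict F, frames {L,U}
C: fault, evict U, frames {L,C}
Page faults: 13.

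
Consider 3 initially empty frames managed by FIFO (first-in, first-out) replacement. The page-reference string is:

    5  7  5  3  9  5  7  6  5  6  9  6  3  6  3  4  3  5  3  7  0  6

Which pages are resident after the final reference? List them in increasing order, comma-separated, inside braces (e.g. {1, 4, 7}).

5: fault, frames (5)
7: fault, frames (5 7)
5: hit
3: fault, frames (5 7 3)
9: fault, evict 5, frames (7 3 9)
5: fault, evict 7, frames (3 9 5)
7: fault, evict 3, frames (9 5 7)
6: fault, evict 9, frames (5 7 6)
5: hit
6: hit
9: fault, evict 5, frames (7 6 9)
6: hit
3: fault, evict 7, frames (6 9 3)
6: hit
3: hit
4: fault, evict 6, frames (9 3 4)
3: hit
5: fault, evict 9, frames (3 4 5)
3: hit
7: fault, evict 3, frames (4 5 7)
0: fault, evict 4, frames (5 7 0)
6: fault, evict 5, frames (7 0 6)

{0, 6, 7}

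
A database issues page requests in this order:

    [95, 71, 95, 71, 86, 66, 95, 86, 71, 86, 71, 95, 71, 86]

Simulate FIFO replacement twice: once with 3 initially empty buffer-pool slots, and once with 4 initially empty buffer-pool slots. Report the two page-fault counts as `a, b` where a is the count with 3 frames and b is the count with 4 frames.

3 frames: F F . . F F F . F F . . . . → 7 faults.
4 frames: F F . . F F . . . . . . . . → 4 faults.
4 < 7: adding a frame reduced faults, as is typical.

7, 4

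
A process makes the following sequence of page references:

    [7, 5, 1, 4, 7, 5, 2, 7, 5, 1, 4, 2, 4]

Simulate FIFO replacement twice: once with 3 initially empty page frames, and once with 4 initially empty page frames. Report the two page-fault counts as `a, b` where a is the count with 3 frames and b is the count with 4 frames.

3 frames: F F F F F F F . . F F . . → 9 faults.
4 frames: F F F F . . F F F F F F . → 10 faults.
10 > 9: adding a frame increased faults — Belady's anomaly.

9, 10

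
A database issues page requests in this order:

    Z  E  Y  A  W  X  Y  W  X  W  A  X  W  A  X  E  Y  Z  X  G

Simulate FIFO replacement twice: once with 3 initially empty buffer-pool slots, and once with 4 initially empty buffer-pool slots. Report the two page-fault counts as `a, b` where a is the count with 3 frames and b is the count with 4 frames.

15, 10

3 frames: F F F F F F F . . . F . F . F F F F F F → 15 faults.
4 frames: F F F F F F . . . . . . . . . F F F . F → 10 faults.
10 < 15: adding a frame reduced faults, as is typical.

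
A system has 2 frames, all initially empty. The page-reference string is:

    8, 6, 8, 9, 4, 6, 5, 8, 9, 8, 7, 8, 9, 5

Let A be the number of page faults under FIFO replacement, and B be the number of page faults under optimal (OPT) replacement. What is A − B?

Under FIFO: F F . F F F F F F . F F F F → 12 faults.
Under OPT: F F . F F . F F F . F . F F → 10 faults.
A − B = 12 − 10 = 2.

2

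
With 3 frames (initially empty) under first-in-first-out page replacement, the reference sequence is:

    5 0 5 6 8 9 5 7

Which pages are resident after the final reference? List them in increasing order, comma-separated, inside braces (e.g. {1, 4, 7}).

{5, 7, 9}

5: miss, frames {5}
0: miss, frames {5,0}
5: hit
6: miss, frames {5,0,6}
8: miss, evict 5, frames {0,6,8}
9: miss, evict 0, frames {6,8,9}
5: miss, evict 6, frames {8,9,5}
7: miss, evict 8, frames {9,5,7}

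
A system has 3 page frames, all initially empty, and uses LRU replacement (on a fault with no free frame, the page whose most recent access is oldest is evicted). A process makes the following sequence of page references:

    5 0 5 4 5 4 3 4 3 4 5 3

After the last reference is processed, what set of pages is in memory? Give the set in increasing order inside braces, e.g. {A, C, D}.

{3, 4, 5}

5 -> miss, frames {5}
0 -> miss, frames {5,0}
5 -> hit
4 -> miss, frames {0,5,4}
5 -> hit
4 -> hit
3 -> miss, evict 0, frames {5,4,3}
4 -> hit
3 -> hit
4 -> hit
5 -> hit
3 -> hit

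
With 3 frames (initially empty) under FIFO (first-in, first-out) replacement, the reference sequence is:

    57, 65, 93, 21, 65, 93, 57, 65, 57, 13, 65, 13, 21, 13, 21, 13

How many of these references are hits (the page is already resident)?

8

57: fault, frames (57)
65: fault, frames (57 65)
93: fault, frames (57 65 93)
21: fault, evict 57, frames (65 93 21)
65: hit
93: hit
57: fault, evict 65, frames (93 21 57)
65: fault, evict 93, frames (21 57 65)
57: hit
13: fault, evict 21, frames (57 65 13)
65: hit
13: hit
21: fault, evict 57, frames (65 13 21)
13: hit
21: hit
13: hit
Hits: 8.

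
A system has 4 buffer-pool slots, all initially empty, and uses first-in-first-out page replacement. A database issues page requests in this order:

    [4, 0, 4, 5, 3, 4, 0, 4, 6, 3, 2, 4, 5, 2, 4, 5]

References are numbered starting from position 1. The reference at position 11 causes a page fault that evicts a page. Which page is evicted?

0

pos 1: 4: fault, frames {4}
pos 2: 0: fault, frames {4,0}
pos 3: 4: hit
pos 4: 5: fault, frames {4,0,5}
pos 5: 3: fault, frames {4,0,5,3}
pos 6: 4: hit
pos 7: 0: hit
pos 8: 4: hit
pos 9: 6: fault, evict 4, frames {0,5,3,6}
pos 10: 3: hit
pos 11: 2: fault, evict 0, frames {5,3,6,2}
At position 11, page 0 is evicted.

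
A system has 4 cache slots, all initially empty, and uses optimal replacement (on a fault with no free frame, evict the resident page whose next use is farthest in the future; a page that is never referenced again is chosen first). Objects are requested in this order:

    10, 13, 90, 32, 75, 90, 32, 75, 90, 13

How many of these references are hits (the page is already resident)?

10: fault, frames {10}
13: fault, frames {10,13}
90: fault, frames {10,13,90}
32: fault, frames {10,13,90,32}
75: fault, evict 10, frames {13,90,32,75}
90: hit
32: hit
75: hit
90: hit
13: hit
Hits: 5.

5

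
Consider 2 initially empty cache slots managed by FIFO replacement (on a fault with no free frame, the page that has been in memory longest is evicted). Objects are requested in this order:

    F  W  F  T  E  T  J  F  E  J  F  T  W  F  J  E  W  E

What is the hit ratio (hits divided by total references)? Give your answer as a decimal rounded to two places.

F → fault, frames [F]
W → fault, frames [F, W]
F → hit
T → fault, evict F, frames [W, T]
E → fault, evict W, frames [T, E]
T → hit
J → fault, evict T, frames [E, J]
F → fault, evict E, frames [J, F]
E → fault, evict J, frames [F, E]
J → fault, evict F, frames [E, J]
F → fault, evict E, frames [J, F]
T → fault, evict J, frames [F, T]
W → fault, evict F, frames [T, W]
F → fault, evict T, frames [W, F]
J → fault, evict W, frames [F, J]
E → fault, evict F, frames [J, E]
W → fault, evict J, frames [E, W]
E → hit
Hits: 3 of 18 references → 3/18 = 0.1667.

0.17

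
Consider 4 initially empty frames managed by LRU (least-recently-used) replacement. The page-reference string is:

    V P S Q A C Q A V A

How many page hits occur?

V: miss, frames (V)
P: miss, frames (V P)
S: miss, frames (V P S)
Q: miss, frames (V P S Q)
A: miss, evict V, frames (P S Q A)
C: miss, evict P, frames (S Q A C)
Q: hit
A: hit
V: miss, evict S, frames (C Q A V)
A: hit
Hits: 3.

3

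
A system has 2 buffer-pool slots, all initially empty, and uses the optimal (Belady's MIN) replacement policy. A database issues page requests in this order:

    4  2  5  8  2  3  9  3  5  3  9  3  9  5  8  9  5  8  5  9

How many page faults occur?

4 → miss, frames [4]
2 → miss, frames [4, 2]
5 → miss, evict 4, frames [2, 5]
8 → miss, evict 5, frames [2, 8]
2 → hit
3 → miss, evict 2, frames [8, 3]
9 → miss, evict 8, frames [3, 9]
3 → hit
5 → miss, evict 9, frames [3, 5]
3 → hit
9 → miss, evict 5, frames [3, 9]
3 → hit
9 → hit
5 → miss, evict 3, frames [9, 5]
8 → miss, evict 5, frames [9, 8]
9 → hit
5 → miss, evict 9, frames [8, 5]
8 → hit
5 → hit
9 → miss, evict 5, frames [8, 9]
Page faults: 12.

12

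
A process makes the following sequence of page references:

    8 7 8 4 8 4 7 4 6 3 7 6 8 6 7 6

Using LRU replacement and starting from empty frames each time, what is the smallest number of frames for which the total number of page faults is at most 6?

4

f=1: 16 faults
f=2: 10 faults
f=3: 7 faults
f=4: 6 faults
f=5: 5 faults
Smallest f with faults ≤ 6 is 4.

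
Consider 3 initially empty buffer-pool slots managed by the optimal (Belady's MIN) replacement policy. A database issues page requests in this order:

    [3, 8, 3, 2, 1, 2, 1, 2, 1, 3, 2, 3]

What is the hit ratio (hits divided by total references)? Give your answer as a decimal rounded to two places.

3: fault, frames (3)
8: fault, frames (3 8)
3: hit
2: fault, frames (3 8 2)
1: fault, evict 8, frames (3 2 1)
2: hit
1: hit
2: hit
1: hit
3: hit
2: hit
3: hit
Hits: 8 of 12 references → 8/12 = 0.6667.

0.67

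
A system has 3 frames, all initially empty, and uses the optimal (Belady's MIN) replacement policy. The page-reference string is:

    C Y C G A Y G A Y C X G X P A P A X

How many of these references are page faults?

7

C: fault, frames (C)
Y: fault, frames (C Y)
C: hit
G: fault, frames (C Y G)
A: fault, evict C, frames (Y G A)
Y: hit
G: hit
A: hit
Y: hit
C: fault, evict Y, frames (G A C)
X: fault, evict C, frames (G A X)
G: hit
X: hit
P: fault, evict G, frames (A X P)
A: hit
P: hit
A: hit
X: hit
Page faults: 7.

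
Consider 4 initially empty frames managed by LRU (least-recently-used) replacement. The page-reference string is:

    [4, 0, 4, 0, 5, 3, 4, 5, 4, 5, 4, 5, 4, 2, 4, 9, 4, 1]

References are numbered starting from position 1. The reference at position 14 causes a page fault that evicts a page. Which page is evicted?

pos 1: 4 -> fault, frames {4}
pos 2: 0 -> fault, frames {4,0}
pos 3: 4 -> hit
pos 4: 0 -> hit
pos 5: 5 -> fault, frames {4,0,5}
pos 6: 3 -> fault, frames {4,0,5,3}
pos 7: 4 -> hit
pos 8: 5 -> hit
pos 9: 4 -> hit
pos 10: 5 -> hit
pos 11: 4 -> hit
pos 12: 5 -> hit
pos 13: 4 -> hit
pos 14: 2 -> fault, evict 0, frames {3,5,4,2}
At position 14, page 0 is evicted.

0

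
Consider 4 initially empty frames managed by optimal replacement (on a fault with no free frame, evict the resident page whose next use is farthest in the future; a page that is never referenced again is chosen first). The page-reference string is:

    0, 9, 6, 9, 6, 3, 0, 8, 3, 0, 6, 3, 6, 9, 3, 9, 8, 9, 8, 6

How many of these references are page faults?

6

0 → miss, frames (0)
9 → miss, frames (0 9)
6 → miss, frames (0 9 6)
9 → hit
6 → hit
3 → miss, frames (0 9 6 3)
0 → hit
8 → miss, evict 9, frames (0 6 3 8)
3 → hit
0 → hit
6 → hit
3 → hit
6 → hit
9 → miss, evict 0, frames (6 3 8 9)
3 → hit
9 → hit
8 → hit
9 → hit
8 → hit
6 → hit
Page faults: 6.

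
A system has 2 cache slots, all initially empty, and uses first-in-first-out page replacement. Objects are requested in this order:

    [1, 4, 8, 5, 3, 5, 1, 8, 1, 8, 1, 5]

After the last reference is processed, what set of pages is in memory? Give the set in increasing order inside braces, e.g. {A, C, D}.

{5, 8}

1: miss, frames [1]
4: miss, frames [1, 4]
8: miss, evict 1, frames [4, 8]
5: miss, evict 4, frames [8, 5]
3: miss, evict 8, frames [5, 3]
5: hit
1: miss, evict 5, frames [3, 1]
8: miss, evict 3, frames [1, 8]
1: hit
8: hit
1: hit
5: miss, evict 1, frames [8, 5]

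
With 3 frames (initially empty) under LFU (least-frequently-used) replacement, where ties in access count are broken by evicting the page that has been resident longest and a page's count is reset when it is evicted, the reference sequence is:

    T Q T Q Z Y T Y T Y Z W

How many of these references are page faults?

T -> fault, frames [T]
Q -> fault, frames [T, Q]
T -> hit
Q -> hit
Z -> fault, frames [T, Q, Z]
Y -> fault, evict Z, frames [T, Q, Y]
T -> hit
Y -> hit
T -> hit
Y -> hit
Z -> fault, evict Q, frames [T, Y, Z]
W -> fault, evict Z, frames [T, Y, W]
Page faults: 6.

6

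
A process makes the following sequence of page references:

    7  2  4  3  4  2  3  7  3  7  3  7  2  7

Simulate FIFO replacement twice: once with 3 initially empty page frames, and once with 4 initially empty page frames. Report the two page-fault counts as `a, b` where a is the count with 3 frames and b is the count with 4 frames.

3 frames: F F F F . . . F . . . . F . → 6 faults.
4 frames: F F F F . . . . . . . . . . → 4 faults.
4 < 6: adding a frame reduced faults, as is typical.

6, 4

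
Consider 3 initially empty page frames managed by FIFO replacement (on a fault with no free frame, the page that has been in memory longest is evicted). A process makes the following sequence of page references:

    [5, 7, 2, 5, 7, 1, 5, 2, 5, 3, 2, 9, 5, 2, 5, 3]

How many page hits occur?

5: miss, frames (5)
7: miss, frames (5 7)
2: miss, frames (5 7 2)
5: hit
7: hit
1: miss, evict 5, frames (7 2 1)
5: miss, evict 7, frames (2 1 5)
2: hit
5: hit
3: miss, evict 2, frames (1 5 3)
2: miss, evict 1, frames (5 3 2)
9: miss, evict 5, frames (3 2 9)
5: miss, evict 3, frames (2 9 5)
2: hit
5: hit
3: miss, evict 2, frames (9 5 3)
Hits: 6.

6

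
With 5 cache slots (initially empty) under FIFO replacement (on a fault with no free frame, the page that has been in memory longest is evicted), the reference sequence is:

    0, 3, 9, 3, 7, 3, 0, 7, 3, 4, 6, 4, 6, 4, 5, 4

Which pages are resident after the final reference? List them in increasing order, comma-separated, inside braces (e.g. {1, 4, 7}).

0 → miss, frames [0]
3 → miss, frames [0, 3]
9 → miss, frames [0, 3, 9]
3 → hit
7 → miss, frames [0, 3, 9, 7]
3 → hit
0 → hit
7 → hit
3 → hit
4 → miss, frames [0, 3, 9, 7, 4]
6 → miss, evict 0, frames [3, 9, 7, 4, 6]
4 → hit
6 → hit
4 → hit
5 → miss, evict 3, frames [9, 7, 4, 6, 5]
4 → hit

{4, 5, 6, 7, 9}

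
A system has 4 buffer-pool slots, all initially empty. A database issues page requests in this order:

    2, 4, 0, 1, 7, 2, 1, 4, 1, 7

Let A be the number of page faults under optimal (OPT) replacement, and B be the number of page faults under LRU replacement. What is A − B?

Under OPT: F F F F F . . . . . → 5 faults.
Under LRU: F F F F F F . F . . → 7 faults.
A − B = 5 − 7 = -2.

-2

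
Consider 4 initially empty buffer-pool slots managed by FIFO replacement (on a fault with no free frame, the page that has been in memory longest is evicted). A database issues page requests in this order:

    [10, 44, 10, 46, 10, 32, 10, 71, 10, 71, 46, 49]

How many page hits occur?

5

10 → miss, frames (10)
44 → miss, frames (10 44)
10 → hit
46 → miss, frames (10 44 46)
10 → hit
32 → miss, frames (10 44 46 32)
10 → hit
71 → miss, evict 10, frames (44 46 32 71)
10 → miss, evict 44, frames (46 32 71 10)
71 → hit
46 → hit
49 → miss, evict 46, frames (32 71 10 49)
Hits: 5.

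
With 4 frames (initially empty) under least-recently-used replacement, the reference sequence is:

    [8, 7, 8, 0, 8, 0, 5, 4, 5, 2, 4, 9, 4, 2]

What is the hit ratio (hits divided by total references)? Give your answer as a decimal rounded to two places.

0.50

8 → miss, frames [8]
7 → miss, frames [8, 7]
8 → hit
0 → miss, frames [7, 8, 0]
8 → hit
0 → hit
5 → miss, frames [7, 8, 0, 5]
4 → miss, evict 7, frames [8, 0, 5, 4]
5 → hit
2 → miss, evict 8, frames [0, 4, 5, 2]
4 → hit
9 → miss, evict 0, frames [5, 2, 4, 9]
4 → hit
2 → hit
Hits: 7 of 14 references → 7/14 = 0.5000.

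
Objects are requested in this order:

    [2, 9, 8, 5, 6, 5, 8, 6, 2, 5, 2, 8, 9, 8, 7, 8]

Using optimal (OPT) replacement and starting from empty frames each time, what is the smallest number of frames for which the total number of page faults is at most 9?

3

f=1: 16 faults
f=2: 11 faults
f=3: 8 faults
f=4: 7 faults
f=5: 6 faults
f=6: 6 faults
Smallest f with faults ≤ 9 is 3.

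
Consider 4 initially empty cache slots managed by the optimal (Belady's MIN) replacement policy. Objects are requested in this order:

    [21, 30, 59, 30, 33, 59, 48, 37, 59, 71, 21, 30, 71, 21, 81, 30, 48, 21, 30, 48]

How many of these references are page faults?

21 -> miss, frames [21]
30 -> miss, frames [21, 30]
59 -> miss, frames [21, 30, 59]
30 -> hit
33 -> miss, frames [21, 30, 59, 33]
59 -> hit
48 -> miss, evict 33, frames [21, 30, 59, 48]
37 -> miss, evict 48, frames [21, 30, 59, 37]
59 -> hit
71 -> miss, evict 37, frames [21, 30, 59, 71]
21 -> hit
30 -> hit
71 -> hit
21 -> hit
81 -> miss, evict 71, frames [21, 30, 59, 81]
30 -> hit
48 -> miss, evict 81, frames [21, 30, 59, 48]
21 -> hit
30 -> hit
48 -> hit
Page faults: 9.

9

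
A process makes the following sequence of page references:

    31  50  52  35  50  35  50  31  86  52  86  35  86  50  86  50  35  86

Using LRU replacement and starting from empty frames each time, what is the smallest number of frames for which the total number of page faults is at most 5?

5

f=1: 18 faults
f=2: 12 faults
f=3: 9 faults
f=4: 8 faults
f=5: 5 faults
Smallest f with faults ≤ 5 is 5.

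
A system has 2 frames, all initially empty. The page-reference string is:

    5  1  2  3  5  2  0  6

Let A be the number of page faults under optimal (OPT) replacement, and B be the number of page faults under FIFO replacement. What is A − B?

Under OPT: F F F F . F F F → 7 faults.
Under FIFO: F F F F F F F F → 8 faults.
A − B = 7 − 8 = -1.

-1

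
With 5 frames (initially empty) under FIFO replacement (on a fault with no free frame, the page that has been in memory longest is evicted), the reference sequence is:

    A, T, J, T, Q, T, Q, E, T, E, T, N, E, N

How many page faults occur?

A -> miss, frames [A]
T -> miss, frames [A, T]
J -> miss, frames [A, T, J]
T -> hit
Q -> miss, frames [A, T, J, Q]
T -> hit
Q -> hit
E -> miss, frames [A, T, J, Q, E]
T -> hit
E -> hit
T -> hit
N -> miss, evict A, frames [T, J, Q, E, N]
E -> hit
N -> hit
Page faults: 6.

6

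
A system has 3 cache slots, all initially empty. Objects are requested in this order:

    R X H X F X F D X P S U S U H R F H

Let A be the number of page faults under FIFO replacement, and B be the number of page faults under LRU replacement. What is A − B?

Under FIFO: F F F . F . . F F F F F . . F F F . → 12 faults.
Under LRU: F F F . F . . F . F F F . . F F F . → 11 faults.
A − B = 12 − 11 = 1.

1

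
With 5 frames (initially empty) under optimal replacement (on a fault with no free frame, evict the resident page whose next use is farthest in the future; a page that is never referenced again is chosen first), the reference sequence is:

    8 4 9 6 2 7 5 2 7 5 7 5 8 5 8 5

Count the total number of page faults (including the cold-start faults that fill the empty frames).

7

8 → miss, frames (8)
4 → miss, frames (8 4)
9 → miss, frames (8 4 9)
6 → miss, frames (8 4 9 6)
2 → miss, frames (8 4 9 6 2)
7 → miss, evict 6, frames (8 4 9 2 7)
5 → miss, evict 9, frames (8 4 2 7 5)
2 → hit
7 → hit
5 → hit
7 → hit
5 → hit
8 → hit
5 → hit
8 → hit
5 → hit
Page faults: 7.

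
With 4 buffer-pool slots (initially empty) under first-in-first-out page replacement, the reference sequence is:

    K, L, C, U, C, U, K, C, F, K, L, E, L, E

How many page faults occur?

8

K -> fault, frames [K]
L -> fault, frames [K, L]
C -> fault, frames [K, L, C]
U -> fault, frames [K, L, C, U]
C -> hit
U -> hit
K -> hit
C -> hit
F -> fault, evict K, frames [L, C, U, F]
K -> fault, evict L, frames [C, U, F, K]
L -> fault, evict C, frames [U, F, K, L]
E -> fault, evict U, frames [F, K, L, E]
L -> hit
E -> hit
Page faults: 8.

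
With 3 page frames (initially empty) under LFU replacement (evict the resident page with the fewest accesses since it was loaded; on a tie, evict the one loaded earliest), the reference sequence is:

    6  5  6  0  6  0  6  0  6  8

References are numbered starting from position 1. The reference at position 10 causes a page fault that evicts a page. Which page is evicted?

pos 1: 6 -> fault, frames [6]
pos 2: 5 -> fault, frames [6, 5]
pos 3: 6 -> hit
pos 4: 0 -> fault, frames [6, 5, 0]
pos 5: 6 -> hit
pos 6: 0 -> hit
pos 7: 6 -> hit
pos 8: 0 -> hit
pos 9: 6 -> hit
pos 10: 8 -> fault, evict 5, frames [6, 0, 8]
At position 10, page 5 is evicted.

5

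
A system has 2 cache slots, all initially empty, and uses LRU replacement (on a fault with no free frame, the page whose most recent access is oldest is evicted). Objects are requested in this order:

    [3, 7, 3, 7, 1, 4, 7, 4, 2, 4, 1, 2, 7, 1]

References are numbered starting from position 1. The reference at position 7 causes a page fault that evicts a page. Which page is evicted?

pos 1: 3 -> fault, frames [3]
pos 2: 7 -> fault, frames [3, 7]
pos 3: 3 -> hit
pos 4: 7 -> hit
pos 5: 1 -> fault, evict 3, frames [7, 1]
pos 6: 4 -> fault, evict 7, frames [1, 4]
pos 7: 7 -> fault, evict 1, frames [4, 7]
At position 7, page 1 is evicted.

1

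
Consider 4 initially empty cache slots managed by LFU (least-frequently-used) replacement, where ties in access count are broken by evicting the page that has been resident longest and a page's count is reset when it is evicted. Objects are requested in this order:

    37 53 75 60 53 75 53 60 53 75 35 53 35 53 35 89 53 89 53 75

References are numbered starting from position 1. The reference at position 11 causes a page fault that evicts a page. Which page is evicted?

37

pos 1: 37 → miss, frames (37)
pos 2: 53 → miss, frames (37 53)
pos 3: 75 → miss, frames (37 53 75)
pos 4: 60 → miss, frames (37 53 75 60)
pos 5: 53 → hit
pos 6: 75 → hit
pos 7: 53 → hit
pos 8: 60 → hit
pos 9: 53 → hit
pos 10: 75 → hit
pos 11: 35 → miss, evict 37, frames (53 75 60 35)
At position 11, page 37 is evicted.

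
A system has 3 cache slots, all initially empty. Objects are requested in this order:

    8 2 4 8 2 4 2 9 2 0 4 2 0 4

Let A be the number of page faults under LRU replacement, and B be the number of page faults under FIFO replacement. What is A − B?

Under LRU: F F F . . . . F . F F . . . → 6 faults.
Under FIFO: F F F . . . . F . F . F . F → 7 faults.
A − B = 6 − 7 = -1.

-1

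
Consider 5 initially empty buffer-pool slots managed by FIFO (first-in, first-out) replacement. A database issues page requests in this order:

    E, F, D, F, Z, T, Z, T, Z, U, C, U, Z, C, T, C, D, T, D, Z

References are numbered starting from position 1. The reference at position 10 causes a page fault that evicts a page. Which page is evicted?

E

pos 1: E: fault, frames [E]
pos 2: F: fault, frames [E, F]
pos 3: D: fault, frames [E, F, D]
pos 4: F: hit
pos 5: Z: fault, frames [E, F, D, Z]
pos 6: T: fault, frames [E, F, D, Z, T]
pos 7: Z: hit
pos 8: T: hit
pos 9: Z: hit
pos 10: U: fault, evict E, frames [F, D, Z, T, U]
At position 10, page E is evicted.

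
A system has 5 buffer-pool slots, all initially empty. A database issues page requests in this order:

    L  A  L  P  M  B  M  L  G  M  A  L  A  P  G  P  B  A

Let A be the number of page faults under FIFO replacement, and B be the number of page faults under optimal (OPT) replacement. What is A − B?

2

Under FIFO: F F . F F F . . F . . F F F . . . . → 9 faults.
Under OPT: F F . F F F . . F . . . . . . . F . → 7 faults.
A − B = 9 − 7 = 2.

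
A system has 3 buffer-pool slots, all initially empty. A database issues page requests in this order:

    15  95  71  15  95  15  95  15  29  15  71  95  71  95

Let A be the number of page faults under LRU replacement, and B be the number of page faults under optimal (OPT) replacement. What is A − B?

1

Under LRU: F F F . . . . . F . F F . . → 6 faults.
Under OPT: F F F . . . . . F . . F . . → 5 faults.
A − B = 6 − 5 = 1.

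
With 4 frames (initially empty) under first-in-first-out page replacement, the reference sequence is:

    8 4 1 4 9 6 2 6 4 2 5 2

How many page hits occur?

4

8: miss, frames [8]
4: miss, frames [8, 4]
1: miss, frames [8, 4, 1]
4: hit
9: miss, frames [8, 4, 1, 9]
6: miss, evict 8, frames [4, 1, 9, 6]
2: miss, evict 4, frames [1, 9, 6, 2]
6: hit
4: miss, evict 1, frames [9, 6, 2, 4]
2: hit
5: miss, evict 9, frames [6, 2, 4, 5]
2: hit
Hits: 4.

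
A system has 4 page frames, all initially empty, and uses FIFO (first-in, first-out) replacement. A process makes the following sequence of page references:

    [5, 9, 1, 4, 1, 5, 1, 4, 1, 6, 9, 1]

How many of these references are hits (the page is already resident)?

5 -> miss, frames (5)
9 -> miss, frames (5 9)
1 -> miss, frames (5 9 1)
4 -> miss, frames (5 9 1 4)
1 -> hit
5 -> hit
1 -> hit
4 -> hit
1 -> hit
6 -> miss, evict 5, frames (9 1 4 6)
9 -> hit
1 -> hit
Hits: 7.

7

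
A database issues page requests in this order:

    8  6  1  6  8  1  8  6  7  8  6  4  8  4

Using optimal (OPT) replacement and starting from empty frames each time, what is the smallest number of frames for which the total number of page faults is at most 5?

f=1: 14 faults
f=2: 8 faults
f=3: 5 faults
f=4: 5 faults
f=5: 5 faults
Smallest f with faults ≤ 5 is 3.

3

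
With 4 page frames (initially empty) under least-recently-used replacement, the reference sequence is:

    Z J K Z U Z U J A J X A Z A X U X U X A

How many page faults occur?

8

Z -> fault, frames (Z)
J -> fault, frames (Z J)
K -> fault, frames (Z J K)
Z -> hit
U -> fault, frames (J K Z U)
Z -> hit
U -> hit
J -> hit
A -> fault, evict K, frames (Z U J A)
J -> hit
X -> fault, evict Z, frames (U A J X)
A -> hit
Z -> fault, evict U, frames (J X A Z)
A -> hit
X -> hit
U -> fault, evict J, frames (Z A X U)
X -> hit
U -> hit
X -> hit
A -> hit
Page faults: 8.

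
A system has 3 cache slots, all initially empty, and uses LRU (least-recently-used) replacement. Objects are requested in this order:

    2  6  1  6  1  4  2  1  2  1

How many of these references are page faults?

5

2: miss, frames (2)
6: miss, frames (2 6)
1: miss, frames (2 6 1)
6: hit
1: hit
4: miss, evict 2, frames (6 1 4)
2: miss, evict 6, frames (1 4 2)
1: hit
2: hit
1: hit
Page faults: 5.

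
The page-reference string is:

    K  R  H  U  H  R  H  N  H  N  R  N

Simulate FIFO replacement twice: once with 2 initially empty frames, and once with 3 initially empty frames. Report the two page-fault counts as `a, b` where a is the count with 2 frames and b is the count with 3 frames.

8, 6

2 frames: F F F F . F F F . . F . → 8 faults.
3 frames: F F F F . . . F . . F . → 6 faults.
6 < 8: adding a frame reduced faults, as is typical.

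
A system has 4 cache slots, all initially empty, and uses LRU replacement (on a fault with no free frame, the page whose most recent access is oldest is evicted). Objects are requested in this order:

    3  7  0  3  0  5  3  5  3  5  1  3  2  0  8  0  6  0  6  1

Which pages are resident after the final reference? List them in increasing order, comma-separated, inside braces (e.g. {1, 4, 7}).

{0, 1, 6, 8}

3 -> miss, frames {3}
7 -> miss, frames {3,7}
0 -> miss, frames {3,7,0}
3 -> hit
0 -> hit
5 -> miss, frames {7,3,0,5}
3 -> hit
5 -> hit
3 -> hit
5 -> hit
1 -> miss, evict 7, frames {0,3,5,1}
3 -> hit
2 -> miss, evict 0, frames {5,1,3,2}
0 -> miss, evict 5, frames {1,3,2,0}
8 -> miss, evict 1, frames {3,2,0,8}
0 -> hit
6 -> miss, evict 3, frames {2,8,0,6}
0 -> hit
6 -> hit
1 -> miss, evict 2, frames {8,0,6,1}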